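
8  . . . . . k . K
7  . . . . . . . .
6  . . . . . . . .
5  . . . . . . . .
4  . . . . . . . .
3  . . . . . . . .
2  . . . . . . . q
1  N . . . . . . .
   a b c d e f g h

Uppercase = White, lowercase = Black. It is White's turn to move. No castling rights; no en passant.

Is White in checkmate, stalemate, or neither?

checkmate

White to move; white king on h8.
In check: yes, from the black queen on h2.
King squares — g7: attacked by Kf8; h7: attacked by Qh2; g8: attacked by Kf8.
Legal moves for White: none.
In check with no legal moves → checkmate.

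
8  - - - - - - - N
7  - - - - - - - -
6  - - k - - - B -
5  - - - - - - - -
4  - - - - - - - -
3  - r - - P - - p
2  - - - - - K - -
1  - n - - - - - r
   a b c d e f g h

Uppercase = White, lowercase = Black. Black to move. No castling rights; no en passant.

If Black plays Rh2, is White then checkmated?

no

After Rh2: white king on f2; in check: yes, from the black rook on h2.
White has 5 legal replies: Kg3, Kf3, Kg1, Kf1, Ke1.
In check but a legal move exists → not checkmate.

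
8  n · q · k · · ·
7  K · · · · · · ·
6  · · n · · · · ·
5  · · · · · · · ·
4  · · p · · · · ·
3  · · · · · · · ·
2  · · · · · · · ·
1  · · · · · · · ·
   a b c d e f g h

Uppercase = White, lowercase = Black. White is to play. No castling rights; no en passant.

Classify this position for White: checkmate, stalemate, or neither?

checkmate

White to move; white king on a7.
In check: yes, from the black knight on c6.
King squares — a6: attacked by Qc8; b6: attacked by Na8; b7: attacked by Qc8; a8: attacked by Qc8; b8: attacked by Nc6.
Legal moves for White: none.
In check with no legal moves → checkmate.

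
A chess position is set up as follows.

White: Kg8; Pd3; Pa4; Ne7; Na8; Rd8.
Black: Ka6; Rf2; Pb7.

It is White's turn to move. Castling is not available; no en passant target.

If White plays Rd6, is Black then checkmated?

After Rd6: black king on a6; in check: yes, from the white rook on d6.
Black has 3 legal replies: Ka7, Ka5, b6.
In check but a legal move exists → not checkmate.

no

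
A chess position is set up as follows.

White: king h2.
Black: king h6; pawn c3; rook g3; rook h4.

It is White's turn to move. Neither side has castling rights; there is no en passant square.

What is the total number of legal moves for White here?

1

White to move; king on h2.
In check: yes, from the black rook on h4.
Legal moves: Kxg3.
Count: 1.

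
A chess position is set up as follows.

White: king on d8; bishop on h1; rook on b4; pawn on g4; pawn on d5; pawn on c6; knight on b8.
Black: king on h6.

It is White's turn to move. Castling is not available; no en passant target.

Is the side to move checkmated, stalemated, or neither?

White to move; white king on d8.
In check: no.
Legal moves for White include: Ke8, Kc8, Ke7, Kd7, Kc7, Nd7, Na6, Rb7, Rb6, Rb5, Rf4, Re4, Rd4, Rc4, Ra4, Rb3, Rb2, Rb1, ... (list truncated; more exist).
White has legal moves and is not in check → neither.

neither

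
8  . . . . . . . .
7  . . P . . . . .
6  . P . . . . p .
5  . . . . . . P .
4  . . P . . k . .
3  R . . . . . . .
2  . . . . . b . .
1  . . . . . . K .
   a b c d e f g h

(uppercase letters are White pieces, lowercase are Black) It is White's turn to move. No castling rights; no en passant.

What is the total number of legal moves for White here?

White to move; king on g1.
In check: yes, from the black bishop on f2.
Legal moves: Kh2, Kg2, Kxf2, Kh1, Kf1.
Count: 5.

5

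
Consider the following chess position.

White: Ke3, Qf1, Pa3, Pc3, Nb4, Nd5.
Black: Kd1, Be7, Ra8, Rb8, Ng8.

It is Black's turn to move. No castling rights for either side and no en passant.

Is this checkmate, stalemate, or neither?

checkmate

Black to move; black king on d1.
In check: yes, from the white queen on f1.
King squares — c1: attacked by Qf1; e1: attacked by Qf1; c2: attacked by Nb4; d2: attacked by Ke3; e2: attacked by Qf1.
Legal moves for Black: none.
In check with no legal moves → checkmate.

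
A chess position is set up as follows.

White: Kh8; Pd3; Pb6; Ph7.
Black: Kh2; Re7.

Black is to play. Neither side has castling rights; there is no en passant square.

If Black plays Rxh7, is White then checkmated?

no

After Rxh7: white king on h8; in check: yes, from the black rook on h7.
White has 2 legal replies: Kg8, Kxh7.
In check but a legal move exists → not checkmate.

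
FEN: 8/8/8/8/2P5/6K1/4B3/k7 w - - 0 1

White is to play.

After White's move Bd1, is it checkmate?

no

After Bd1: black king on a1; in check: no.
Black is not in check, so this cannot be checkmate.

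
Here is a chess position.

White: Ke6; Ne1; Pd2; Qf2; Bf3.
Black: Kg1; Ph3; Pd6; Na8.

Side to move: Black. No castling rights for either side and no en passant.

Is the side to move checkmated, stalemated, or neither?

neither

Black to move; black king on g1.
In check: yes, from the white queen on f2.
Legal moves for Black: Kxf2.
Black is in check but has 1 legal move → neither.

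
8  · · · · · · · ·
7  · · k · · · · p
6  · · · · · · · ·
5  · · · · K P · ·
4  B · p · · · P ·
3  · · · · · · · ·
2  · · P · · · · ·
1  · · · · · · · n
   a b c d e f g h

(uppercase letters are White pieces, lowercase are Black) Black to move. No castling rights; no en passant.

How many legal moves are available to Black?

10

Black to move; king on c7.
In check: no.
Legal moves: Kd8, Kc8, Kb8, Kb7, Kb6, Ng3, Nf2, h6, c3, h5.
Count: 10.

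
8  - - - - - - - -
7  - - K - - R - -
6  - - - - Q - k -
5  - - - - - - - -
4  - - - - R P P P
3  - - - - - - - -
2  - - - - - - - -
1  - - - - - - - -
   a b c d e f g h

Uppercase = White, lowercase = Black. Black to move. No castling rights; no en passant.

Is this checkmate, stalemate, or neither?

Black to move; black king on g6.
In check: yes, from the white queen on e6.
King squares — f5: attacked by Pg4; g5: attacked by Pf4; h5: attacked by Pg4; f6: attacked by Qe6; h6: attacked by Qe6; f7: attacked by Qe6; g7: attacked by Rf7; h7: attacked by Rf7.
Legal moves for Black: none.
In check with no legal moves → checkmate.

checkmate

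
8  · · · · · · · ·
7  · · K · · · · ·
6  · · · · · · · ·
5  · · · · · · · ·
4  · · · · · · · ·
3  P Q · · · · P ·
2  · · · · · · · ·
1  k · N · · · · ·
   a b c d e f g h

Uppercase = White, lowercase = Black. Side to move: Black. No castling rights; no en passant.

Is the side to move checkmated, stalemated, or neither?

stalemate

Black to move; black king on a1.
In check: no.
King squares — b1: attacked by Qb3; a2: attacked by Nc1; b2: attacked by Qb3.
Legal moves for Black: none.
Not in check and no legal moves → stalemate.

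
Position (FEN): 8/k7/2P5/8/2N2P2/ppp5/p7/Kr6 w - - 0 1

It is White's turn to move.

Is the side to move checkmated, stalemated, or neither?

checkmate

White to move; white king on a1.
In check: yes, from the black rook on b1.
King squares — b1: attacked by Pa2; a2: attacked by Pb3; b2: attacked by Rb1.
Legal moves for White: none.
In check with no legal moves → checkmate.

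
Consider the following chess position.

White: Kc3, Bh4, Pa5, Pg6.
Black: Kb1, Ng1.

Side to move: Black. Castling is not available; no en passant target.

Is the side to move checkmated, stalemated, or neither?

Black to move; black king on b1.
In check: no.
Legal moves for Black: Nh3, Nf3, Ne2+, Ka2, Kc1, Ka1.
Black has 6 legal moves and is not in check → neither.

neither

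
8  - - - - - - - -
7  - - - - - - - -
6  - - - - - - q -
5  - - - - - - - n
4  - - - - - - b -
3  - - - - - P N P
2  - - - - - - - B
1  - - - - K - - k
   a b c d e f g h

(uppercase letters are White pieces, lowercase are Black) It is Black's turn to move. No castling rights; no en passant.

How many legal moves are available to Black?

Black to move; king on h1.
In check: yes, from the white knight on g3.
Legal moves: Kxh2, Kg2, Nxg3.
Count: 3.

3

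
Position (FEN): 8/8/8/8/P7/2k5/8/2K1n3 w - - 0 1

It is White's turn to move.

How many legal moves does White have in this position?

White to move; king on c1.
In check: no.
Legal moves: Kd1, Kb1, a5.
Count: 3.

3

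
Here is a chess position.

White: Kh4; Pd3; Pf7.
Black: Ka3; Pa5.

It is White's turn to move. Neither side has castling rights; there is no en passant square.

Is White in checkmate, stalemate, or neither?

neither

White to move; white king on h4.
In check: no.
Legal moves for White: Kh5, Kg5, Kg4, Kh3, Kg3, f8=Q+, f8=R, f8=B+, f8=N, d4.
White has 10 legal moves and is not in check → neither.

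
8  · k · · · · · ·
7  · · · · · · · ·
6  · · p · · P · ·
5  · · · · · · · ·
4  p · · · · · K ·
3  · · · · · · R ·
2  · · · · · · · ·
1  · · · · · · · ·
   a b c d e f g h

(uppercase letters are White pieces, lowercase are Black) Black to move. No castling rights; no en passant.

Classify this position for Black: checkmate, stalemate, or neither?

neither

Black to move; black king on b8.
In check: no.
Legal moves for Black: Kc8, Ka8, Kc7, Kb7, Ka7, c5, a3.
Black has 7 legal moves and is not in check → neither.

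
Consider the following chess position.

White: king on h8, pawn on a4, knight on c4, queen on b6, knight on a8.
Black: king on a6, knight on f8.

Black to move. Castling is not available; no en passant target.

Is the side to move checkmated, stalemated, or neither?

Black to move; black king on a6.
In check: yes, from the white queen on b6.
King squares — a5: attacked by Nc4; b5: attacked by Pa4; b6: attacked by Nc4; a7: attacked by Qb6; b7: attacked by Qb6.
Legal moves for Black: none.
In check with no legal moves → checkmate.

checkmate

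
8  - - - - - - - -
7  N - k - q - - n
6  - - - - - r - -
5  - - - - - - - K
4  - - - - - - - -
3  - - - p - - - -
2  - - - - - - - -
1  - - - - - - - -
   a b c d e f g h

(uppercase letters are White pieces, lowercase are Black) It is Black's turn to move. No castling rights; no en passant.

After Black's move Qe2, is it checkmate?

After Qe2: white king on h5; in check: yes, from the black queen on e2.
White has 1 legal reply: Kh4.
In check but a legal move exists → not checkmate.

no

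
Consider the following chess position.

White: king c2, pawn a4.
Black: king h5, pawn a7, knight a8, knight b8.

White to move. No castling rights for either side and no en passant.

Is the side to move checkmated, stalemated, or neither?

White to move; white king on c2.
In check: no.
Legal moves for White: Kd3, Kc3, Kb3, Kd2, Kb2, Kd1, Kc1, Kb1, a5.
White has 9 legal moves and is not in check → neither.

neither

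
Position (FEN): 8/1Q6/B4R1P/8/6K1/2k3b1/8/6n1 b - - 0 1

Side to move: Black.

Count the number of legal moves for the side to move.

Black to move; king on c3.
In check: no.
Legal moves: Bb8, Bc7, Bd6, Be5, Bh4, Bf4, Bh2, Bf2, Be1, Kd4, Kd2, Kc2, Nh3, Nf3, Ne2.
Count: 15.

15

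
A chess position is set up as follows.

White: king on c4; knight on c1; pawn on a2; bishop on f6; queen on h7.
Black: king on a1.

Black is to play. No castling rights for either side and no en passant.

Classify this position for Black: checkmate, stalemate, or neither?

Black to move; black king on a1.
In check: yes, from the white bishop on f6.
King squares — b1: attacked by Qh7; a2: attacked by Nc1; b2: attacked by Bf6.
Legal moves for Black: none.
In check with no legal moves → checkmate.

checkmate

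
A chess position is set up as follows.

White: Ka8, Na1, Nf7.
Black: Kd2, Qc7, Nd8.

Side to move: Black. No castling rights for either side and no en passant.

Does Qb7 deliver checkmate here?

After Qb7: white king on a8; in check: yes, from the black queen on b7.
King squares — a7: attacked by Qb7; b7: attacked by Nd8; b8: attacked by Qb7.
White has no legal moves → checkmate.

yes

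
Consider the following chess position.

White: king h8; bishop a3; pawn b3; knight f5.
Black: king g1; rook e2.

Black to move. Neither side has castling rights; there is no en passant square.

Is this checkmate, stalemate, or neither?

Black to move; black king on g1.
In check: no.
Legal moves for Black include: Re8+, Re7, Re6, Re5, Re4, Re3, Rh2+, Rg2, Rf2, Rd2, Rc2, Rb2, Ra2, Re1, Kh2, Kg2, Kf2, Kh1, ... (list truncated; more exist).
Black has legal moves and is not in check → neither.

neither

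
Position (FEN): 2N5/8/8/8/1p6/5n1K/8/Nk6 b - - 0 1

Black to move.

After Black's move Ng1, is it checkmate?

After Ng1: white king on h3; in check: yes, from the black knight on g1.
White has 5 legal replies: Kh4, Kg4, Kg3, Kh2, Kg2.
In check but a legal move exists → not checkmate.

no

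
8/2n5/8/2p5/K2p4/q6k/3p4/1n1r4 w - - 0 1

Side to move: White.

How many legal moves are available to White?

0

White to move; king on a4.
In check: yes, from the black queen on a3.
Legal moves: none.
Count: 0.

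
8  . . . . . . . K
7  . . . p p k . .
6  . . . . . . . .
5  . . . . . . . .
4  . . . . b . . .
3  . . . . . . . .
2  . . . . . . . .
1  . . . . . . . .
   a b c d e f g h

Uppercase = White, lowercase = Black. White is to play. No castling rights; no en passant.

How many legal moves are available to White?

0

White to move; king on h8.
In check: no.
Legal moves: none.
Count: 0.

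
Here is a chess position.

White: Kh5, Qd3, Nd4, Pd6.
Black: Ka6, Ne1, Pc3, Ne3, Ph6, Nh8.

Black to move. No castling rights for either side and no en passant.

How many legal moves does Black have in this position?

6

Black to move; king on a6.
In check: yes, from the white queen on d3.
Legal moves: Kb7, Ka7, Kb6, Ka5, Nc4, Nxd3.
Count: 6.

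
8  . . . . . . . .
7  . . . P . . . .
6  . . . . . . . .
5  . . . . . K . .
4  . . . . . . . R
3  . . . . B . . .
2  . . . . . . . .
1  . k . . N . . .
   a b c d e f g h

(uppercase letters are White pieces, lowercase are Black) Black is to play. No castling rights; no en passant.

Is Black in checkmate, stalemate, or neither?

neither

Black to move; black king on b1.
In check: no.
Legal moves for Black: Kb2, Ka2, Ka1.
Black has 3 legal moves and is not in check → neither.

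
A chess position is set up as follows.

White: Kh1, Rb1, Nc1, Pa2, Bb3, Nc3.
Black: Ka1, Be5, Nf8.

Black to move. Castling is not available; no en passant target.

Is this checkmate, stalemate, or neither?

checkmate

Black to move; black king on a1.
In check: yes, from the white rook on b1.
King squares — b1: attacked by Nc3; a2: attacked by Nc1; b2: attacked by Rb1.
Legal moves for Black: none.
In check with no legal moves → checkmate.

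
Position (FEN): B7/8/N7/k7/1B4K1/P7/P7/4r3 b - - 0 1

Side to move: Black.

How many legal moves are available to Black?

Black to move; king on a5.
In check: yes, from the white bishop on b4.
Legal moves: Kb6, Kxa6, Kb5, Ka4.
Count: 4.

4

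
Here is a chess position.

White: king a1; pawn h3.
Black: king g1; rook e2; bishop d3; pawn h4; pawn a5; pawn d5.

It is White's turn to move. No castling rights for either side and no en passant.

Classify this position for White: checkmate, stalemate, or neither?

stalemate

White to move; white king on a1.
In check: no.
King squares — b1: attacked by Bd3; a2: attacked by Re2; b2: attacked by Re2.
Legal moves for White: none.
Not in check and no legal moves → stalemate.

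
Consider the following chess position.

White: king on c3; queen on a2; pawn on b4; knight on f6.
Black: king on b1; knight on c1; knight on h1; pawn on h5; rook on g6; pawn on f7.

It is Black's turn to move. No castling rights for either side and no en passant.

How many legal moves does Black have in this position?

2

Black to move; king on b1.
In check: yes, from the white queen on a2.
Legal moves: Kxa2, Nxa2+.
Count: 2.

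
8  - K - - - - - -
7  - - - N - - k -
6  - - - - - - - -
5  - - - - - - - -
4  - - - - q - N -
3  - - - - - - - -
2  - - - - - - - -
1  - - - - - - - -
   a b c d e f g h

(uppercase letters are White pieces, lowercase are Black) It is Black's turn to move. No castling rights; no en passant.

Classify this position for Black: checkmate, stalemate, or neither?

neither

Black to move; black king on g7.
In check: no.
Legal moves for Black include: Kh8, Kg8, Kh7, Kf7, Kg6, Qe8+, Qa8+, Qh7, Qe7, Qb7+, Qg6, Qe6, Qc6, Qf5, Qe5+, Qd5, Qxg4, Qf4+, ... (list truncated; more exist).
Black has legal moves and is not in check → neither.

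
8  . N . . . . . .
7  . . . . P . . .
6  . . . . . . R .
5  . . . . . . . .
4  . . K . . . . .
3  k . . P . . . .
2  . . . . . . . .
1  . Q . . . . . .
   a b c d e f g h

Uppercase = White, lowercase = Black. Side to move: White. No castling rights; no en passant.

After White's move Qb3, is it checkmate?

yes

After Qb3: black king on a3; in check: yes, from the white queen on b3.
King squares — a2: attacked by Qb3; b2: attacked by Qb3; b3: attacked by Kc4; a4: attacked by Qb3; b4: attacked by Qb3.
Black has no legal moves → checkmate.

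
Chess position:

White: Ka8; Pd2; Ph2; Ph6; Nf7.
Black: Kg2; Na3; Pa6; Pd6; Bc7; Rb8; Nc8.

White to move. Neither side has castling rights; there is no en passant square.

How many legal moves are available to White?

White to move; king on a8.
In check: yes, from the black rook on b8.
Legal moves: none.
Count: 0.

0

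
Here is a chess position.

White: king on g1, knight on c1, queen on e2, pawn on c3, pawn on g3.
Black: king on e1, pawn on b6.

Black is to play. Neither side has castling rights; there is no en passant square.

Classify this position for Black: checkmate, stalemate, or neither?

checkmate

Black to move; black king on e1.
In check: yes, from the white queen on e2.
King squares — d1: attacked by Qe2; f1: attacked by Kg1; d2: attacked by Qe2; e2: attacked by Nc1; f2: attacked by Kg1.
Legal moves for Black: none.
In check with no legal moves → checkmate.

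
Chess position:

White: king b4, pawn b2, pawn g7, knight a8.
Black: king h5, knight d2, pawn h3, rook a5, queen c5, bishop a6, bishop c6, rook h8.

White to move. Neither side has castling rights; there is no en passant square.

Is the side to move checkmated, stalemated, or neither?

White to move; white king on b4.
In check: yes, from the black queen on c5.
King squares — a3: attacked by Ra5; b3: attacked by Nd2; c3: attacked by Qc5; a4: attacked by Ra5; c4: attacked by Nd2; a5: attacked by Qc5; b5: attacked by Ra5; c5: attacked by Ra5.
Legal moves for White: none.
In check with no legal moves → checkmate.

checkmate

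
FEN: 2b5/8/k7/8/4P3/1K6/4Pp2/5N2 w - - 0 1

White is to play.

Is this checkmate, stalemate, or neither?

White to move; white king on b3.
In check: no.
Legal moves for White: Kc4, Kb4, Ka4, Kc3, Ka3, Kc2, Kb2, Ka2, Ng3, Ne3, Nh2, Nd2, e5, e3.
White has 14 legal moves and is not in check → neither.

neither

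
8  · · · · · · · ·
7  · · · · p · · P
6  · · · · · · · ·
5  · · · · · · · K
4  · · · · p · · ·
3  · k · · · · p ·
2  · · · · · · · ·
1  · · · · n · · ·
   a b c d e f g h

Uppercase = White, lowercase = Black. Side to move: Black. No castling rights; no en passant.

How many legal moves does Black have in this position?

Black to move; king on b3.
In check: no.
Legal moves: Kc4, Kb4, Ka4, Kc3, Ka3, Kc2, Kb2, Ka2, Nf3, Nd3, Ng2, Nc2, e6, e3, g2, e5.
Count: 16.

16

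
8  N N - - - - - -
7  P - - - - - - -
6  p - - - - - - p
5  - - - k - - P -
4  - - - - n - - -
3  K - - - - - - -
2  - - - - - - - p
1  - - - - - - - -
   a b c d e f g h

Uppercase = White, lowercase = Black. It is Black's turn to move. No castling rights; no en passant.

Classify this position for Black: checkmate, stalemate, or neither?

Black to move; black king on d5.
In check: no.
Legal moves for Black include: Ke6, Kd6, Ke5, Kc5, Kd4, Kc4, Nf6, Nd6, Nxg5, Nc5, Ng3, Nc3, Nf2, Nd2, hxg5, h5, a5, h1=Q, ... (list truncated; more exist).
Black has legal moves and is not in check → neither.

neither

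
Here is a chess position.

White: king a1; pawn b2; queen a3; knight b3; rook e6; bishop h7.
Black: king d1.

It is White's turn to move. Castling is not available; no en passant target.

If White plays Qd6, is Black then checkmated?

yes

After Qd6: black king on d1; in check: yes, from the white queen on d6.
King squares — c1: attacked by Nb3; e1: attacked by Re6; c2: attacked by Bh7; d2: attacked by Nb3; e2: attacked by Re6.
Black has no legal moves → checkmate.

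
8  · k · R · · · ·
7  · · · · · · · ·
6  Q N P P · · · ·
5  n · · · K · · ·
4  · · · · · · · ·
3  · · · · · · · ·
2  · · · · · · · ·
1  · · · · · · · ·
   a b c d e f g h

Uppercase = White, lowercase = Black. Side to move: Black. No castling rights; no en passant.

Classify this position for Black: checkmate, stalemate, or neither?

checkmate

Black to move; black king on b8.
In check: yes, from the white rook on d8.
King squares — a7: attacked by Qa6; b7: attacked by Qa6; c7: attacked by Pd6; a8: attacked by Qa6; c8: attacked by Qa6.
Legal moves for Black: none.
In check with no legal moves → checkmate.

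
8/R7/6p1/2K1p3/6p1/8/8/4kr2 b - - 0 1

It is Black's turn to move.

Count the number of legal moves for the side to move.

Black to move; king on e1.
In check: no.
Legal moves: Rf8, Rf7, Rf6, Rf5, Rf4, Rf3, Rf2, Rh1, Rg1, Kf2, Ke2, Kd2, Kd1, g5, e4, g3.
Count: 16.

16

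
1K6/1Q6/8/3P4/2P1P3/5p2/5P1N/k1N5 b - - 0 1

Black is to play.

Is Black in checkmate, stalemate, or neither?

Black to move; black king on a1.
In check: no.
King squares — b1: attacked by Qb7; a2: attacked by Nc1; b2: attacked by Qb7.
Legal moves for Black: none.
Not in check and no legal moves → stalemate.

stalemate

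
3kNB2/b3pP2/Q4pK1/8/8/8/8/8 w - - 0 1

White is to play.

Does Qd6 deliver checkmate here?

After Qd6: black king on d8; in check: yes, from the white queen on d6.
Black has 2 legal replies: Kc8, exd6.
In check but a legal move exists → not checkmate.

no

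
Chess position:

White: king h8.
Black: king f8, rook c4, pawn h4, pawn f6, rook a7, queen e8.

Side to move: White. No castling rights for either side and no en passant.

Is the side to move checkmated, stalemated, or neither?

stalemate

White to move; white king on h8.
In check: no.
King squares — g7: attacked by Ra7; h7: attacked by Ra7; g8: attacked by Kf8.
Legal moves for White: none.
Not in check and no legal moves → stalemate.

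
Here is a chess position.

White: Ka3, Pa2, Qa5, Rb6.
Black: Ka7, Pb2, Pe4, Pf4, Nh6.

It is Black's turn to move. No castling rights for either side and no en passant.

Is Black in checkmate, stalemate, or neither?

Black to move; black king on a7.
In check: yes, from the white queen on a5.
King squares — a6: attacked by Qa5; b6: attacked by Qa5; b7: attacked by Rb6; a8: attacked by Qa5; b8: attacked by Rb6.
Legal moves for Black: none.
In check with no legal moves → checkmate.

checkmate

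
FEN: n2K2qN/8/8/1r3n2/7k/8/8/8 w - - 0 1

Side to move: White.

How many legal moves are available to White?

White to move; king on d8.
In check: yes, from the black queen on g8.
Legal moves: Kd7.
Count: 1.

1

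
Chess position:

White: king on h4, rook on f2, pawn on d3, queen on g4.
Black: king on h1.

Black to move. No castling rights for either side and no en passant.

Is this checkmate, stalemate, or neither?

stalemate

Black to move; black king on h1.
In check: no.
King squares — g1: attacked by Qg4; g2: attacked by Rf2; h2: attacked by Rf2.
Legal moves for Black: none.
Not in check and no legal moves → stalemate.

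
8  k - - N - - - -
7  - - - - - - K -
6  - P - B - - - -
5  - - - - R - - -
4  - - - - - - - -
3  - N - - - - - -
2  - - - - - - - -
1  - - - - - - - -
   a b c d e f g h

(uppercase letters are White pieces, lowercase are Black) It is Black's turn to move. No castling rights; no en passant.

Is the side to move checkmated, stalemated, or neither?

Black to move; black king on a8.
In check: no.
King squares — a7: attacked by Pb6; b7: attacked by Nd8; b8: attacked by Bd6.
Legal moves for Black: none.
Not in check and no legal moves → stalemate.

stalemate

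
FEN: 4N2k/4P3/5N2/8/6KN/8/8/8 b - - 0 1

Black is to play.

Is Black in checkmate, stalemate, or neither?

stalemate

Black to move; black king on h8.
In check: no.
King squares — g7: attacked by Ne8; h7: attacked by Nf6; g8: attacked by Nf6.
Legal moves for Black: none.
Not in check and no legal moves → stalemate.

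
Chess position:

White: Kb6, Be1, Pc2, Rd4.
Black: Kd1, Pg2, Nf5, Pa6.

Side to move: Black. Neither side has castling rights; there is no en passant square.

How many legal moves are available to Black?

5

Black to move; king on d1.
In check: yes, from the white rook on d4.
Legal moves: Ke2, Kxc2, Kxe1, Kc1, Nxd4.
Count: 5.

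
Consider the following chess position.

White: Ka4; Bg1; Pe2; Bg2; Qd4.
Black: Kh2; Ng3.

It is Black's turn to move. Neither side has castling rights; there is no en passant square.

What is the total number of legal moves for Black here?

Black to move; king on h2.
In check: yes, from the white bishop on g1.
Legal moves: Kxg2.
Count: 1.

1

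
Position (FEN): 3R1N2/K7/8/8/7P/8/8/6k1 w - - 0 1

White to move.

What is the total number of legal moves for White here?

21

White to move; king on a7.
In check: no.
Legal moves: Nh7, Nd7, Ng6, Ne6, Re8, Rc8, Rb8, Ra8, Rd7, Rd6, Rd5, Rd4, Rd3, Rd2, Rd1+, Kb8, Ka8, Kb7, Kb6, Ka6, h5.
Count: 21.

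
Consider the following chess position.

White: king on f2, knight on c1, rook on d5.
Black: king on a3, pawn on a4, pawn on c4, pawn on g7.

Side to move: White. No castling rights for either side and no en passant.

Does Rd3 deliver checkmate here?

After Rd3: black king on a3; in check: yes, from the white rook on d3.
Black has 4 legal replies: Kb4, Kb2, cxd3, c3.
In check but a legal move exists → not checkmate.

no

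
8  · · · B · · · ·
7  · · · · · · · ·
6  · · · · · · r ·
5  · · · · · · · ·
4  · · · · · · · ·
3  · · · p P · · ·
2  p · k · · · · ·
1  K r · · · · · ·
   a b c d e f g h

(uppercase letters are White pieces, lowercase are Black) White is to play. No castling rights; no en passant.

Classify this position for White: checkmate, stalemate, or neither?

White to move; white king on a1.
In check: yes, from the black rook on b1.
Legal moves for White: Kxa2.
White is in check but has 1 legal move → neither.

neither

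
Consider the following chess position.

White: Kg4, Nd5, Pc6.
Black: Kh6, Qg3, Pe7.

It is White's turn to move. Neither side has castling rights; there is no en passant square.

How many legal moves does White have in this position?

White to move; king on g4.
In check: yes, from the black queen on g3.
Legal moves: Kf5, Kxg3.
Count: 2.

2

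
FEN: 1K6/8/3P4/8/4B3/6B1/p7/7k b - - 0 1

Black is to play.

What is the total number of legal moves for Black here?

1

Black to move; king on h1.
In check: yes, from the white bishop on e4.
Legal moves: Kg1.
Count: 1.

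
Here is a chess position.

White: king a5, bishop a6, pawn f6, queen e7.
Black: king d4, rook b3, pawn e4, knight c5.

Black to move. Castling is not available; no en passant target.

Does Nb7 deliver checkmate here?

no

After Nb7: white king on a5; in check: yes, from the black knight on b7.
White has 3 legal replies: Ka4, Qxb7, Bxb7.
In check but a legal move exists → not checkmate.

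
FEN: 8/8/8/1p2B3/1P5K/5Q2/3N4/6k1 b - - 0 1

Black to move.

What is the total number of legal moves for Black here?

Black to move; king on g1.
In check: no.
Legal moves: none.
Count: 0.

0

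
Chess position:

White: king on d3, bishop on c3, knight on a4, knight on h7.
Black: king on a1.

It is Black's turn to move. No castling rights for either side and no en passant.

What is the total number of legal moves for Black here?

2

Black to move; king on a1.
In check: yes, from the white bishop on c3.
Legal moves: Ka2, Kb1.
Count: 2.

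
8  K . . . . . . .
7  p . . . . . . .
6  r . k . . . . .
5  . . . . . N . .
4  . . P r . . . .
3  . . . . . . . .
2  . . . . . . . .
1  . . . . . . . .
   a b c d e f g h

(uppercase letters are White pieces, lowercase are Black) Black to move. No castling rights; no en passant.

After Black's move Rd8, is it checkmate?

After Rd8: white king on a8; in check: yes, from the black rook on d8.
King squares — a7: attacked by Ra6; b7: attacked by Kc6; b8: attacked by Rd8.
White has no legal moves → checkmate.

yes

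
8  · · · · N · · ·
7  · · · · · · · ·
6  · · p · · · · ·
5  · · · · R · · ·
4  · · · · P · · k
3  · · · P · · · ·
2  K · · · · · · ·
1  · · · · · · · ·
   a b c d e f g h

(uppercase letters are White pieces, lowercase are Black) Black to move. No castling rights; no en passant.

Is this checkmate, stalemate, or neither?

Black to move; black king on h4.
In check: no.
Legal moves for Black: Kg4, Kh3, Kg3, c5.
Black has 4 legal moves and is not in check → neither.

neither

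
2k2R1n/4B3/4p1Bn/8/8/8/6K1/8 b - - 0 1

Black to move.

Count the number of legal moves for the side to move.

3

Black to move; king on c8.
In check: yes, from the white rook on f8.
Legal moves: Kd7, Kc7, Kb7.
Count: 3.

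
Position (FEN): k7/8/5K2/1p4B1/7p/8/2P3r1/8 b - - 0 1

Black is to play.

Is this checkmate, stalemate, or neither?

neither

Black to move; black king on a8.
In check: no.
Legal moves for Black: Kb8, Kb7, Ka7, Rxg5, Rg4, Rg3, Rh2, Rf2+, Re2, Rd2, Rxc2, Rg1, b4, h3.
Black has 14 legal moves and is not in check → neither.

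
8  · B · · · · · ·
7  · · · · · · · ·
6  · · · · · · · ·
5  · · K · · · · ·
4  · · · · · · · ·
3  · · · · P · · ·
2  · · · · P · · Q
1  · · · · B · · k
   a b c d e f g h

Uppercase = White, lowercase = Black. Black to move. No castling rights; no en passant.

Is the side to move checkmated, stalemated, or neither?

Black to move; black king on h1.
In check: yes, from the white queen on h2.
King squares — g1: attacked by Qh2; g2: attacked by Qh2; h2: attacked by Bb8.
Legal moves for Black: none.
In check with no legal moves → checkmate.

checkmate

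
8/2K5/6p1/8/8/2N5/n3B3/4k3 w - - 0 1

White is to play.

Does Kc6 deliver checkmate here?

After Kc6: black king on e1; in check: no.
Black is not in check, so this cannot be checkmate.

no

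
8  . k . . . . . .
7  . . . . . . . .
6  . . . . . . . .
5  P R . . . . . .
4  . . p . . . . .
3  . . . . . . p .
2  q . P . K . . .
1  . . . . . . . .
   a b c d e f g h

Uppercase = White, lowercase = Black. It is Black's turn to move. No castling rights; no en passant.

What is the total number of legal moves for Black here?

Black to move; king on b8.
In check: yes, from the white rook on b5.
Legal moves: Kc8, Ka8, Kc7, Ka7.
Count: 4.

4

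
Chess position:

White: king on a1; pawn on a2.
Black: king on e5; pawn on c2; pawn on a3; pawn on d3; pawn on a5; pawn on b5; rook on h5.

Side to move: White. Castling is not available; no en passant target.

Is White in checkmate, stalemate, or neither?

White to move; white king on a1.
In check: no.
King squares — b1: attacked by Pc2; a2: own pawn; b2: attacked by Pa3.
Legal moves for White: none.
Not in check and no legal moves → stalemate.

stalemate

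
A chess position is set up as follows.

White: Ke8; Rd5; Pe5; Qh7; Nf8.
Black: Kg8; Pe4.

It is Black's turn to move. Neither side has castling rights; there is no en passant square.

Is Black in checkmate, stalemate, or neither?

checkmate

Black to move; black king on g8.
In check: yes, from the white queen on h7.
King squares — f7: attacked by Qh7; g7: attacked by Qh7; h7: attacked by Nf8; f8: attacked by Ke8; h8: attacked by Qh7.
Legal moves for Black: none.
In check with no legal moves → checkmate.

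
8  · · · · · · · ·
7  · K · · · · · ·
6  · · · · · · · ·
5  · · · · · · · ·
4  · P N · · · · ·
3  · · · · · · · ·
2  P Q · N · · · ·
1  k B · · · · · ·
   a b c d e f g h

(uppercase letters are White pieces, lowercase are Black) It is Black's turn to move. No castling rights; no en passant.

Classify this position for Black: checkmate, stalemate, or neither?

checkmate

Black to move; black king on a1.
In check: yes, from the white queen on b2.
King squares — b1: attacked by Qb2; a2: attacked by Bb1; b2: attacked by Nc4.
Legal moves for Black: none.
In check with no legal moves → checkmate.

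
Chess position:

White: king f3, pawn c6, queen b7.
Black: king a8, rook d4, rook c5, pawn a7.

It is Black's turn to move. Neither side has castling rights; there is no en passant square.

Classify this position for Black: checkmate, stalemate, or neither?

Black to move; black king on a8.
In check: yes, from the white queen on b7.
King squares — a7: own pawn; b7: attacked by Pc6; b8: attacked by Qb7.
Legal moves for Black: none.
In check with no legal moves → checkmate.

checkmate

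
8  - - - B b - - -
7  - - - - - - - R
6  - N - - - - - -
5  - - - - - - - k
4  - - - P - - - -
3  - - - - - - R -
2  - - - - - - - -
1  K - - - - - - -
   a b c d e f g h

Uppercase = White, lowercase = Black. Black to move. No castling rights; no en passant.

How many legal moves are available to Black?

0

Black to move; king on h5.
In check: yes, from the white rook on h7.
Legal moves: none.
Count: 0.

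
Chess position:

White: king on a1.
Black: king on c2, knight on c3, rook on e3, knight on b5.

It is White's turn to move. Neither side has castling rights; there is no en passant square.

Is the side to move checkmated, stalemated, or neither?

White to move; white king on a1.
In check: no.
King squares — b1: attacked by Kc2; a2: attacked by Nc3; b2: attacked by Kc2.
Legal moves for White: none.
Not in check and no legal moves → stalemate.

stalemate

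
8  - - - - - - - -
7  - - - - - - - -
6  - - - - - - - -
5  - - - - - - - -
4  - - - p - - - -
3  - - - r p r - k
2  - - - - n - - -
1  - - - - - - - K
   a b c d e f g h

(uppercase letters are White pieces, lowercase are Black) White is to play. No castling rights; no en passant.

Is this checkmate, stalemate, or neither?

White to move; white king on h1.
In check: no.
King squares — g1: attacked by Ne2; g2: attacked by Kh3; h2: attacked by Kh3.
Legal moves for White: none.
Not in check and no legal moves → stalemate.

stalemate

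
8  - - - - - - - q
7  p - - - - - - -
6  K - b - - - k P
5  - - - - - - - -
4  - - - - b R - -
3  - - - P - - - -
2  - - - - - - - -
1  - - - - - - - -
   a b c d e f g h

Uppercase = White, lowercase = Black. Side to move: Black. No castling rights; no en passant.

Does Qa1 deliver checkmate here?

yes

After Qa1: white king on a6; in check: yes, from the black queen on a1.
King squares — a5: attacked by Qa1; b5: attacked by Bc6; b6: attacked by Pa7; a7: attacked by Qa1; b7: attacked by Bc6.
White has no legal moves → checkmate.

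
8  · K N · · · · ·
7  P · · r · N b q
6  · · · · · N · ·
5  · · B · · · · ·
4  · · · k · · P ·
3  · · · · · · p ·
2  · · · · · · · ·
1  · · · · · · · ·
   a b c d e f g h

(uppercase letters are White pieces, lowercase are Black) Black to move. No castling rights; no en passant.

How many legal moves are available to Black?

4

Black to move; king on d4.
In check: yes, from the white bishop on c5.
Legal moves: Kxc5, Kc4, Kd3, Kc3.
Count: 4.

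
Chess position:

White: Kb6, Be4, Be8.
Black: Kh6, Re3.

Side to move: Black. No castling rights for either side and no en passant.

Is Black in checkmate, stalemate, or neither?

neither

Black to move; black king on h6.
In check: no.
Legal moves for Black: Kg7, Kg5, Rxe4, Rh3, Rg3, Rf3, Rd3, Rc3, Rb3+, Ra3, Re2, Re1.
Black has 12 legal moves and is not in check → neither.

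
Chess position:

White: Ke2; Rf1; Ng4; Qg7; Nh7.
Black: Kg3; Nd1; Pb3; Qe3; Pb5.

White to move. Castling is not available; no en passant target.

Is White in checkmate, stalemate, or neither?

White to move; white king on e2.
In check: yes, from the black queen on e3.
King squares — d1: available; e1: attacked by Qe3; f1: own rook; d2: attacked by Qe3; f2: attacked by Nd1; d3: attacked by Qe3; e3: attacked by Nd1; f3: attacked by Qe3.
Legal moves for White: Kxd1, Nxe3+.
White is in check but has 2 legal moves → neither.

neither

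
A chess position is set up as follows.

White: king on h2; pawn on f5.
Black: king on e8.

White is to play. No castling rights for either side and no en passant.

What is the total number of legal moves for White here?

White to move; king on h2.
In check: no.
Legal moves: Kh3, Kg3, Kg2, Kh1, Kg1, f6.
Count: 6.

6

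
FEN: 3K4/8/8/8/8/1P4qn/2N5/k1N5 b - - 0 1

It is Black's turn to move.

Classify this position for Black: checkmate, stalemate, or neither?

neither

Black to move; black king on a1.
In check: yes, from the white knight on c2.
King squares — b1: available; a2: attacked by Nc1; b2: available.
Legal moves for Black: Kb2, Kb1.
Black is in check but has 2 legal moves → neither.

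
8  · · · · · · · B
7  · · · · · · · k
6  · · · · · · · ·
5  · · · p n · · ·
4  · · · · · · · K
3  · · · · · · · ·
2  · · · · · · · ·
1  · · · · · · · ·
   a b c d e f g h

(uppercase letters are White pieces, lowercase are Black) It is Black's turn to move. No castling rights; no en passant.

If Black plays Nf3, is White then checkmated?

no

After Nf3: white king on h4; in check: yes, from the black knight on f3.
White has 4 legal replies: Kh5, Kg4, Kh3, Kg3.
In check but a legal move exists → not checkmate.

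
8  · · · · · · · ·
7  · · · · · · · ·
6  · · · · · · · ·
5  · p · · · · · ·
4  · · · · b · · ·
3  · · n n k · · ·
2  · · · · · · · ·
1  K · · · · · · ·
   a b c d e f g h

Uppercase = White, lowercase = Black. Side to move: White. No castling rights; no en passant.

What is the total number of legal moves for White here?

White to move; king on a1.
In check: no.
Legal moves: none.
Count: 0.

0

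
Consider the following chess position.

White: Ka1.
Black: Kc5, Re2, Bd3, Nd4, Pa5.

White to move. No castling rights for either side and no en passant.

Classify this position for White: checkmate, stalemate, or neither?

stalemate

White to move; white king on a1.
In check: no.
King squares — b1: attacked by Bd3; a2: attacked by Re2; b2: attacked by Re2.
Legal moves for White: none.
Not in check and no legal moves → stalemate.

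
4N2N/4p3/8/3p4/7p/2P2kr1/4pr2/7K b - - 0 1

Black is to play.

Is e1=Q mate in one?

yes

After e1=Q: white king on h1; in check: yes, from the black queen on e1.
King squares — g1: attacked by Qe1; g2: attacked by Rf2; h2: attacked by Rf2.
White has no legal moves → checkmate.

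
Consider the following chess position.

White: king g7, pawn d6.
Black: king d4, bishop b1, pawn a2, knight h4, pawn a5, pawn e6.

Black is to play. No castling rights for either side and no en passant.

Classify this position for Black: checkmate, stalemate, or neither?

Black to move; black king on d4.
In check: no.
Legal moves for Black include: Ng6, Nf5+, Nf3, Ng2, Ke5, Kd5, Kc5, Ke4, Kc4, Ke3, Kd3, Kc3, Bh7, Bg6, Bf5, Be4, Bd3, Bc2, ... (list truncated; more exist).
Black has legal moves and is not in check → neither.

neither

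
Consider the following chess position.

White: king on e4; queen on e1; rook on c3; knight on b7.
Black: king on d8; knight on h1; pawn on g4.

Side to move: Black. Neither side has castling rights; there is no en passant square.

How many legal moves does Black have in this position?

Black to move; king on d8.
In check: yes, from the white knight on b7.
Legal moves: Ke8, Ke7, Kd7.
Count: 3.

3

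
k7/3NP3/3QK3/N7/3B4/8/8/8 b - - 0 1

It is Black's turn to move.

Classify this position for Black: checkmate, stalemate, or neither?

stalemate

Black to move; black king on a8.
In check: no.
King squares — a7: attacked by Bd4; b7: attacked by Na5; b8: attacked by Qd6.
Legal moves for Black: none.
Not in check and no legal moves → stalemate.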